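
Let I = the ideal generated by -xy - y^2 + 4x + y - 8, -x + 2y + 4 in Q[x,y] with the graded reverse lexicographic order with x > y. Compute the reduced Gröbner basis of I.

G = {y^2 - 5/3y - 8/3, x - 2y - 4}

f_1 = -xy - y^2 + 4x + y - 8, LT = xy.
f_2 = -x + 2y + 4, LT = x.

S(f_1,f_2): lcm = xy. S = 3y^2 - 4x + 3y + 8.
  reduce S modulo (f_1, f_2):
  remainder 3y^2 - 5y - 8 ≠ 0; add g_3 = 3y^2 - 5y - 8 to the basis.

The other S-polynomials (S(f_1,g_3), S(f_2,g_3)) all reduce to 0 modulo the current basis, so we have a Gröbner basis.
Inter-reduce: drop elements whose leading term is divisible by another's, tail-reduce, and make monic.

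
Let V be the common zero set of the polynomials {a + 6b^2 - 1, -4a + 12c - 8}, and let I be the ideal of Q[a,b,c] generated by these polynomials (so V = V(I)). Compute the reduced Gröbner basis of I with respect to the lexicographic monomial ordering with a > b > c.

G = {a - 3c + 2, b^2 + 1/2c - 1/2}

f_1 = a + 6b^2 - 1, LT = a.
f_2 = -4a + 12c - 8, LT = a.

S(f_1,f_2): lcm = a. S = 6b^2 + 3c - 3.
  leading term b^2: no divisor's leading term divides it; move 6b^2 to the remainder.
  leading term c: no divisor's leading term divides it; move 3c to the remainder.
  leading term 1: no divisor's leading term divides it; move -3 to the remainder.
  remainder 6b^2 + 3c - 3 ≠ 0; add g_3 = 6b^2 + 3c - 3 to the basis.

The other S-polynomials (S(f_1,g_3), S(f_2,g_3)) all reduce to 0 modulo the current basis, so we have a Gröbner basis.
Inter-reduce: drop elements whose leading term is divisible by another's, tail-reduce, and make monic.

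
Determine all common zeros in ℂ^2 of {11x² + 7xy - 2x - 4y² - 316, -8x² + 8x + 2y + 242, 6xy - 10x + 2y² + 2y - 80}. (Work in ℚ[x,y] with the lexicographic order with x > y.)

{(-5, -1)}

Compute a lex Gröbner basis by Buchberger's algorithm.
f_1 = 11x² + 7xy - 2x - 4y² - 316, LT = x².
f_2 = -8x² + 8x + 2y + 242, LT = x².
f_3 = 6xy - 10x + 2y² + 2y - 80, LT = xy.

S(f_1,f_2): lcm = x². S = 7/11xy + 9/11x - 4/11y² + ¼y + 67/44.
  reduce S modulo (f_1, f_2, f_3):
  remainder 62/33x - 19/33y² + 5/132y + 1321/132 ≠ 0; add h_4 = 62/33x - 19/33y² + 5/132y + 1321/132 to the basis.

S(f_1,f_3): lcm = x²y. S = 5/3x² + 10/33xy² - 17/33xy + 40/3x - 4/11y³ - 316/11y.
  reduce S modulo (f_1, f_2, f_3, h_4):
  remainder -46/99y³ + 13792/3069y² - 8378/341y - 90620/3069 ≠ 0; add h_5 = -46/99y³ + 13792/3069y² - 8378/341y - 90620/3069 to the basis.

S(f_2,f_3): lcm = x²y. S = 5/3x² - ⅓xy² - 4/3xy + 40/3x - ¼y² - 121/4y.
  reduce S modulo (f_1, f_2, f_3, h_4, h_5):
  remainder 14823/2852y² - 56701/1426y - 5575/124 ≠ 0; add h_6 = 14823/2852y² - 56701/1426y - 5575/124 to the basis.

S(f_1,h_4): lcm = x². S = 19/62xy² + 1681/2728xy - 15027/2728x - 4/11y² - 316/11.
  reduce S modulo (f_1, f_2, f_3, h_4, h_5, h_6):
  remainder -8162017/612684y - 8162017/612684 ≠ 0; add h_7 = -8162017/612684y - 8162017/612684 to the basis.

The other S-polynomials (S(f_2,h_4), S(f_3,h_4), S(f_1,h_5), S(f_2,h_5), S(f_3,h_5), S(h_4,h_5), S(f_1,h_6), S(f_2,h_6), S(f_3,h_6), S(h_4,h_6), S(h_5,h_6), S(f_1,h_7), S(f_2,h_7), S(f_3,h_7), S(h_4,h_7), S(h_5,h_7), S(h_6,h_7)) all reduce to 0 modulo the current basis, so we have a Gröbner basis.
Inter-reduce: drop elements whose leading term is divisible by another's, tail-reduce, and make monic.
Reduced Gröbner basis: {x + 5, y + 1}.

The lex basis is triangular: the last element involves only y. Solving y + 1 = 0 gives y ∈ {-1}; substituting each value into the earlier elements determines the remaining variables.
  y = -1: the earlier basis element becomes x + 5 = 0, giving x = -5 — point (-5, -1).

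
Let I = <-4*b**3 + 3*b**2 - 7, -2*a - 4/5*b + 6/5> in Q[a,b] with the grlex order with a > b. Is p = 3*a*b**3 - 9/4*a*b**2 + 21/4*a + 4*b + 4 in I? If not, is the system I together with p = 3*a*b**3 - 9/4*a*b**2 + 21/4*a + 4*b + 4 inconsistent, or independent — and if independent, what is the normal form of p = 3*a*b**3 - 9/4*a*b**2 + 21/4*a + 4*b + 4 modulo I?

First compute the reduced Gröbner basis of I by Buchberger's algorithm.
f_1 = -4*b**3 + 3*b**2 - 7, LT = b**3.
f_2 = -2*a - 4/5*b + 6/5, LT = a.

The S-polynomials (S(f_1,f_2)) all reduce to 0 modulo the current basis, so we have a Gröbner basis.
Inter-reduce: drop elements whose leading term is divisible by another's, tail-reduce, and make monic.
Reduced Gröbner basis: {b**3 - 3/4*b**2 + 7/4, a + 2/5*b - 3/5}.
Label its elements g_1 = b**3 - 3/4*b**2 + 7/4, g_2 = a + 2/5*b - 3/5.

Reduce p = 3*a*b**3 - 9/4*a*b**2 + 21/4*a + 4*b + 4 modulo G:
  leading term a*b**3: subtract (3*a)·g_1 from 3*a*b**3 - 9/4*a*b**2 + 21/4*a + 4*b + 4 → 4*b + 4
  leading term b: no divisor's leading term divides it; move 4*b to the remainder.
  leading term 1: no divisor's leading term divides it; move 4 to the remainder.
  normal form = 4*b + 4.
The normal form is nonzero, so p ∉ I. Since p minus its normal form lies in I, I + (p) = I + (r) where r = 4*b + 4; decide whether this ideal is the whole ring.
Run Buchberger on G together with r (pairs among the g_i already reduce to 0 since G is a Gröbner basis):
g_1 = b**3 - 3/4*b**2 + 7/4, LT = b**3.
g_2 = a + 2/5*b - 3/5, LT = a.
r = 4*b + 4, LT = b.

The S-polynomials (S(g_1,g_2), S(g_1,r), S(g_2,r)) all reduce to 0 modulo the current basis, so we have a Gröbner basis.
Inter-reduce: drop elements whose leading term is divisible by another's, tail-reduce, and make monic.
Reduced Gröbner basis: {a - 1, b + 1}.
The reduced Gröbner basis of I + (p) is {a - 1, b + 1} ≠ {1}, a proper ideal, so the enlarged system stays consistent: p is independent of I, with normal form 4*b + 4.

3*a*b**3 - 9/4*a*b**2 + 21/4*a + 4*b + 4 is independent of I; its normal form modulo I is 4*b + 4.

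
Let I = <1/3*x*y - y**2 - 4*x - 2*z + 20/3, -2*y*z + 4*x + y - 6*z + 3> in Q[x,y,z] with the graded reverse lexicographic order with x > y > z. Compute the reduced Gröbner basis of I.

f_1 = 1/3*x*y - y**2 - 4*x - 2*z + 20/3, LT = x*y.
f_2 = -2*y*z + 4*x + y - 6*z + 3, LT = y*z.

S(f_1,f_2): lcm = x*y*z. S = -3*y**2*z + 2*x**2 + 1/2*x*y - 15*x*z - 6*z**2 + 3/2*x + 20*z.
  reduce S modulo (f_1, f_2):
  remainder 2*x**2 - 18*y**2 - 15*x*z - 6*z**2 - 93/2*x - 40*z + 247/2 ≠ 0; add g_3 = 2*x**2 - 18*y**2 - 15*x*z - 6*z**2 - 93/2*x - 40*z + 247/2 to the basis.

The other S-polynomials (S(f_1,g_3), S(f_2,g_3)) all reduce to 0 modulo the current basis, so we have a Gröbner basis.

G = {x**2 - 9*y**2 - 15/2*x*z - 3*z**2 - 93/4*x - 20*z + 247/4, x*y - 3*y**2 - 12*x - 6*z + 20, y*z - 2*x - 1/2*y + 3*z - 3/2}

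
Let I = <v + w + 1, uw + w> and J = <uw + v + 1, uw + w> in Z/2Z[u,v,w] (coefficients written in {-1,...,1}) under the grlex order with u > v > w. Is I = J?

For a fixed monomial order, each ideal has a unique reduced Gröbner basis; comparing bases decides equality.
Buchberger on the first generating set:
f_1 = v + w + 1, LT = v.
f_2 = uw + w, LT = uw.

The S-polynomials (S(f_1,f_2)) all reduce to 0 modulo the current basis, so we have a Gröbner basis.
Inter-reduce: drop elements whose leading term is divisible by another's, tail-reduce, and make monic.
Reduced Gröbner basis: {uw + w, v + w + 1}.

Buchberger on the second generating set:
h_1 = uw + v + 1, LT = uw.
h_2 = uw + w, LT = uw.

S(h_1,h_2): lcm = uw. S = v + w + 1.
  leading term v: no divisor's leading term divides it; move v to the remainder.
  leading term w: no divisor's leading term divides it; move w to the remainder.
  leading term 1: no divisor's leading term divides it; move 1 to the remainder.
  remainder v + w + 1 ≠ 0; add k_3 = v + w + 1 to the basis.

The other S-polynomials (S(h_1,k_3), S(h_2,k_3)) all reduce to 0 modulo the current basis, so we have a Gröbner basis.
Inter-reduce: drop elements whose leading term is divisible by another's, tail-reduce, and make monic.
Reduced Gröbner basis: {uw + w, v + w + 1}.

Same reduced basis, so the two generating sets span the same ideal.

Yes, the ideals are equal.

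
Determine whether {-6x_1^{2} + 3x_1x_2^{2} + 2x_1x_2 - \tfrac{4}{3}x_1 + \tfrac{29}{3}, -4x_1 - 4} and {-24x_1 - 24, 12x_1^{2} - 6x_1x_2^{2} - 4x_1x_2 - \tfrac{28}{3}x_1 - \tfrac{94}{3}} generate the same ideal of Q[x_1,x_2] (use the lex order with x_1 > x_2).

Yes, the ideals are equal.

Two ideals are equal iff their reduced Gröbner bases coincide (the reduced basis is unique for a fixed ordering).
Buchberger on the first generating set:
f_1 = -6x_1^{2} + 3x_1x_2^{2} + 2x_1x_2 - \tfrac{4}{3}x_1 + \tfrac{29}{3}, LT = x_1^{2}.
f_2 = -4x_1 - 4, LT = x_1.

S(f_1,f_2): lcm = x_1^{2}. S = -\tfrac{1}{2}x_1x_2^{2} - \tfrac{1}{3}x_1x_2 - \tfrac{7}{9}x_1 - \tfrac{29}{18}.
  leading term x_1x_2^{2}: subtract (\tfrac{1}{8}x_2^{2})·f_2 from -\tfrac{1}{2}x_1x_2^{2} - \tfrac{1}{3}x_1x_2 - \tfrac{7}{9}x_1 - \tfrac{29}{18} → -\tfrac{1}{3}x_1x_2 - \tfrac{7}{9}x_1 + \tfrac{1}{2}x_2^{2} - \tfrac{29}{18}
  leading term x_1x_2: subtract (\tfrac{1}{12}x_2)·f_2 from -\tfrac{1}{3}x_1x_2 - \tfrac{7}{9}x_1 + \tfrac{1}{2}x_2^{2} - \tfrac{29}{18} → -\tfrac{7}{9}x_1 + \tfrac{1}{2}x_2^{2} + \tfrac{1}{3}x_2 - \tfrac{29}{18}
  leading term x_1: subtract (\tfrac{7}{36})·f_2 from -\tfrac{7}{9}x_1 + \tfrac{1}{2}x_2^{2} + \tfrac{1}{3}x_2 - \tfrac{29}{18} → \tfrac{1}{2}x_2^{2} + \tfrac{1}{3}x_2 - \tfrac{5}{6}
  leading term x_2^{2}: no divisor's leading term divides it; move \tfrac{1}{2}x_2^{2} to the remainder.
  leading term x_2: no divisor's leading term divides it; move \tfrac{1}{3}x_2 to the remainder.
  leading term 1: no divisor's leading term divides it; move -\tfrac{5}{6} to the remainder.
  remainder \tfrac{1}{2}x_2^{2} + \tfrac{1}{3}x_2 - \tfrac{5}{6} ≠ 0; add g_3 = \tfrac{1}{2}x_2^{2} + \tfrac{1}{3}x_2 - \tfrac{5}{6} to the basis.

S(f_1,g_3): leading monomials are coprime, so the S-polynomial reduces to 0 (Buchberger's first criterion).
S(f_2,g_3): leading monomials are coprime, so the S-polynomial reduces to 0 (Buchberger's first criterion).
Every S-polynomial of the final basis reduces to 0, so we have a Gröbner basis.
Inter-reduce: drop elements whose leading term is divisible by another's, tail-reduce, and make monic.
Reduced Gröbner basis: {x_1 + 1, x_2^{2} + \tfrac{2}{3}x_2 - \tfrac{5}{3}}.

Buchberger on the second generating set:
h_1 = -24x_1 - 24, LT = x_1.
h_2 = 12x_1^{2} - 6x_1x_2^{2} - 4x_1x_2 - \tfrac{28}{3}x_1 - \tfrac{94}{3}, LT = x_1^{2}.

S(h_1,h_2): lcm = x_1^{2}. S = \tfrac{1}{2}x_1x_2^{2} + \tfrac{1}{3}x_1x_2 + \tfrac{16}{9}x_1 + \tfrac{47}{18}.
  leading term x_1x_2^{2}: subtract (-\tfrac{1}{48}x_2^{2})·h_1 from \tfrac{1}{2}x_1x_2^{2} + \tfrac{1}{3}x_1x_2 + \tfrac{16}{9}x_1 + \tfrac{47}{18} → \tfrac{1}{3}x_1x_2 + \tfrac{16}{9}x_1 - \tfrac{1}{2}x_2^{2} + \tfrac{47}{18}
  leading term x_1x_2: subtract (-\tfrac{1}{72}x_2)·h_1 from \tfrac{1}{3}x_1x_2 + \tfrac{16}{9}x_1 - \tfrac{1}{2}x_2^{2} + \tfrac{47}{18} → \tfrac{16}{9}x_1 - \tfrac{1}{2}x_2^{2} - \tfrac{1}{3}x_2 + \tfrac{47}{18}
  leading term x_1: subtract (-\tfrac{2}{27})·h_1 from \tfrac{16}{9}x_1 - \tfrac{1}{2}x_2^{2} - \tfrac{1}{3}x_2 + \tfrac{47}{18} → -\tfrac{1}{2}x_2^{2} - \tfrac{1}{3}x_2 + \tfrac{5}{6}
  leading term x_2^{2}: no divisor's leading term divides it; move -\tfrac{1}{2}x_2^{2} to the remainder.
  leading term x_2: no divisor's leading term divides it; move -\tfrac{1}{3}x_2 to the remainder.
  leading term 1: no divisor's leading term divides it; move \tfrac{5}{6} to the remainder.
  remainder -\tfrac{1}{2}x_2^{2} - \tfrac{1}{3}x_2 + \tfrac{5}{6} ≠ 0; add k_3 = -\tfrac{1}{2}x_2^{2} - \tfrac{1}{3}x_2 + \tfrac{5}{6} to the basis.

S(h_1,k_3): leading monomials are coprime, so the S-polynomial reduces to 0 (Buchberger's first criterion).
S(h_2,k_3): leading monomials are coprime, so the S-polynomial reduces to 0 (Buchberger's first criterion).
Every S-polynomial of the final basis reduces to 0, so we have a Gröbner basis.
Inter-reduce: drop elements whose leading term is divisible by another's, tail-reduce, and make monic.
Reduced Gröbner basis: {x_1 + 1, x_2^{2} + \tfrac{2}{3}x_2 - \tfrac{5}{3}}.

These coincide, so the ideals are equal.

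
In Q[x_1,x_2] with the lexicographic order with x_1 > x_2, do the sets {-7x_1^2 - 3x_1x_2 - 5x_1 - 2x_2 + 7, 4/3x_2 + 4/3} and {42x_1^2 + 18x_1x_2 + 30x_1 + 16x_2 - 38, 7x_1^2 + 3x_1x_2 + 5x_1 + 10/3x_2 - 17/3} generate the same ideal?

Yes, the ideals are equal.

Equality of ideals is decidable: compute both reduced Gröbner bases (unique for the ordering) and check whether they agree.
Buchberger on the first generating set:
f_1 = -7x_1^2 - 3x_1x_2 - 5x_1 - 2x_2 + 7, LT = x_1^2.
f_2 = 4/3x_2 + 4/3, LT = x_2.

S(f_1,f_2): leading monomials are coprime, so the S-polynomial reduces to 0 (Buchberger's first criterion).
Every S-polynomial of the final basis reduces to 0, so we have a Gröbner basis.
Inter-reduce: drop elements whose leading term is divisible by another's, tail-reduce, and make monic.
Reduced Gröbner basis: {x_1^2 + 2/7x_1 - 9/7, x_2 + 1}.

Buchberger on the second generating set:
h_1 = 42x_1^2 + 18x_1x_2 + 30x_1 + 16x_2 - 38, LT = x_1^2.
h_2 = 7x_1^2 + 3x_1x_2 + 5x_1 + 10/3x_2 - 17/3, LT = x_1^2.

S(h_1,h_2): lcm = x_1^2. S = -2/21x_2 - 2/21.
  leading term x_2: no divisor's leading term divides it; move -2/21x_2 to the remainder.
  leading term 1: no divisor's leading term divides it; move -2/21 to the remainder.
  remainder -2/21x_2 - 2/21 ≠ 0; add k_3 = -2/21x_2 - 2/21 to the basis.

S(h_1,k_3): leading monomials are coprime, so the S-polynomial reduces to 0 (Buchberger's first criterion).
S(h_2,k_3): leading monomials are coprime, so the S-polynomial reduces to 0 (Buchberger's first criterion).
Every S-polynomial of the final basis reduces to 0, so we have a Gröbner basis.
Inter-reduce: drop elements whose leading term is divisible by another's, tail-reduce, and make monic.
Reduced Gröbner basis: {x_1^2 + 2/7x_1 - 9/7, x_2 + 1}.

These coincide, so the ideals are equal.
The choice of monomial ordering does not affect the verdict — as long as both bases are computed under the same ordering, their equality decides ideal equality.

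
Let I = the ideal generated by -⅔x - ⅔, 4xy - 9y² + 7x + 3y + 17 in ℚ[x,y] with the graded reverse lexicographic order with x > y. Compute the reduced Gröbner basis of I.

f_1 = -⅔x - ⅔, LT = x.
f_2 = 4xy - 9y² + 7x + 3y + 17, LT = xy.

S(f_1,f_2): lcm = xy. S = 9/4y² - 7/4x + ¼y - 17/4.
  leading term y²: no divisor's leading term divides it; move 9/4y² to the remainder.
  leading term x: subtract (21/8)·f_1 from -7/4x + ¼y - 17/4 → ¼y - 5/2
  leading term y: no divisor's leading term divides it; move ¼y to the remainder.
  leading term 1: no divisor's leading term divides it; move -5/2 to the remainder.
  remainder 9/4y² + ¼y - 5/2 ≠ 0; add g_3 = 9/4y² + ¼y - 5/2 to the basis.

The other S-polynomials (S(f_1,g_3), S(f_2,g_3)) all reduce to 0 modulo the current basis, so we have a Gröbner basis.
Inter-reduce: drop elements whose leading term is divisible by another's, tail-reduce, and make monic.

G = {y² + 1/9y - 10/9, x + 1}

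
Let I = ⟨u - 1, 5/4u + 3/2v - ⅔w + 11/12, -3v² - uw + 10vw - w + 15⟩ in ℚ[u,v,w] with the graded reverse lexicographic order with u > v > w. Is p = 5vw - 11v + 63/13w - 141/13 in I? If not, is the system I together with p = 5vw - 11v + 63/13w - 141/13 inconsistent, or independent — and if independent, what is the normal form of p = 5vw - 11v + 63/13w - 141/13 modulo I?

5vw - 11v + 63/13w - 141/13 lies in I (it reduces to 0).

First compute the reduced Gröbner basis of I by Buchberger's algorithm.
f_1 = u - 1, LT = u.
f_2 = 5/4u + 3/2v - ⅔w + 11/12, LT = u.
f_3 = -3v² - uw + 10vw - w + 15, LT = v².

S(f_1,f_2): lcm = u. S = -6/5v + 8/15w - 26/15.
  reduce S modulo (f_1, f_2, f_3):
  remainder -6/5v + 8/15w - 26/15 ≠ 0; add h_4 = -6/5v + 8/15w - 26/15 to the basis.

S(f_3,h_4): lcm = v². S = ⅓uw - 26/9vw - 13/9v + ⅓w - 5.
  reduce S modulo (f_1, f_2, f_3, h_4):
  remainder -104/81w² + 340/81w - 236/81 ≠ 0; add h_5 = -104/81w² + 340/81w - 236/81 to the basis.

The other S-polynomials (S(f_1,f_3), S(f_2,f_3), S(f_1,h_4), S(f_2,h_4), S(f_1,h_5), S(f_2,h_5), S(f_3,h_5), S(h_4,h_5)) all reduce to 0 modulo the current basis, so we have a Gröbner basis.
Inter-reduce: drop elements whose leading term is divisible by another's, tail-reduce, and make monic.
Reduced Gröbner basis: {w² - 85/26w + 59/26, u - 1, v - 4/9w + 13/9}.
Label its elements g_1 = w² - 85/26w + 59/26, g_2 = u - 1, g_3 = v - 4/9w + 13/9.

Reduce p = 5vw - 11v + 63/13w - 141/13 modulo G:
  leading term vw: subtract (5w)·g_3 from 5vw - 11v + 63/13w - 141/13 → 20/9w² - 11v - 278/117w - 141/13
  leading term w²: subtract (20/9)·g_1 from 20/9w² - 11v - 278/117w - 141/13 → -11v + 44/9w - 143/9
  leading term v: subtract (-11)·g_3 from -11v + 44/9w - 143/9 → 0
  normal form = 0.
Since the normal form is 0, p ∈ I.

Ideal membership is decidable via reduction modulo a Gröbner basis.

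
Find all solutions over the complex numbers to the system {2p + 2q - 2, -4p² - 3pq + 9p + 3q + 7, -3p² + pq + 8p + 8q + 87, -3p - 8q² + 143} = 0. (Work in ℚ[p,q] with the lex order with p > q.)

Compute a lex Gröbner basis by Buchberger's algorithm.
f_1 = 2p + 2q - 2, LT = p.
f_2 = -4p² - 3pq + 9p + 3q + 7, LT = p².
f_3 = -3p² + pq + 8p + 8q + 87, LT = p².
f_4 = -3p - 8q² + 143, LT = p.

S(f_1,f_2): lcm = p². S = ¼pq + 5/4p + ¾q + 7/4.
  leading term pq: subtract (⅛q)·f_1 from ¼pq + 5/4p + ¾q + 7/4 → 5/4p - ¼q² + q + 7/4
  leading term p: subtract (⅝)·f_1 from 5/4p - ¼q² + q + 7/4 → -¼q² - ¼q + 3
  leading term q²: no divisor's leading term divides it; move -¼q² to the remainder.
  leading term q: no divisor's leading term divides it; move -¼q to the remainder.
  leading term 1: no divisor's leading term divides it; move 3 to the remainder.
  remainder -¼q² - ¼q + 3 ≠ 0; add h_5 = -¼q² - ¼q + 3 to the basis.

S(f_1,f_3): lcm = p². S = 4/3pq + 5/3p + 8/3q + 29.
  leading term pq: subtract (⅔q)·f_1 from 4/3pq + 5/3p + 8/3q + 29 → 5/3p - 4/3q² + 4q + 29
  leading term p: subtract (⅚)·f_1 from 5/3p - 4/3q² + 4q + 29 → -4/3q² + 7/3q + 92/3
  leading term q²: subtract (16/3)·h_5 from -4/3q² + 7/3q + 92/3 → 11/3q + 44/3
  leading term q: no divisor's leading term divides it; move 11/3q to the remainder.
  leading term 1: no divisor's leading term divides it; move 44/3 to the remainder.
  remainder 11/3q + 44/3 ≠ 0; add h_6 = 11/3q + 44/3 to the basis.

The other S-polynomials (S(f_1,f_4), S(f_2,f_3), S(f_2,f_4), S(f_3,f_4), S(f_1,h_5), S(f_2,h_5), S(f_3,h_5), S(f_4,h_5), S(f_1,h_6), S(f_2,h_6), S(f_3,h_6), S(f_4,h_6), S(h_5,h_6)) all reduce to 0 modulo the current basis, so we have a Gröbner basis.
Inter-reduce: drop elements whose leading term is divisible by another's, tail-reduce, and make monic.
Reduced Gröbner basis: {p - 5, q + 4}.

Elimination: the polynomial q + 4 lies in the elimination ideal for q, so q ∈ {-4}. For each such q, the remaining basis elements (now univariate) give the rest of the solution.
  q = -4: the earlier basis element becomes p - 5 = 0, giving p = 5 — point (5, -4).
Each listed point satisfies every original equation (direct substitution).

{(5, -4)}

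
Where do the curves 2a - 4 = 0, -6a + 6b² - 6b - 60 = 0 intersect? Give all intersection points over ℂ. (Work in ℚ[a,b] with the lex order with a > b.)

Compute a lex Gröbner basis by Buchberger's algorithm.
f_1 = 2a - 4, LT = a.
f_2 = -6a + 6b² - 6b - 60, LT = a.

S(f_1,f_2): lcm = a. S = b² - b - 12.
  leading term b²: no divisor's leading term divides it; move b² to the remainder.
  leading term b: no divisor's leading term divides it; move -b to the remainder.
  leading term 1: no divisor's leading term divides it; move -12 to the remainder.
  remainder b² - b - 12 ≠ 0; add h_3 = b² - b - 12 to the basis.

S(f_1,h_3): leading monomials are coprime, so the S-polynomial reduces to 0 (Buchberger's first criterion).
S(f_2,h_3): leading monomials are coprime, so the S-polynomial reduces to 0 (Buchberger's first criterion).
Every S-polynomial of the final basis reduces to 0, so we have a Gröbner basis.
Inter-reduce: drop elements whose leading term is divisible by another's, tail-reduce, and make monic.
Reduced Gröbner basis: {a - 2, b² - b - 12}.

Elimination: the polynomial b² - b - 12 lies in the elimination ideal for b, so b ∈ {-3, 4}. For each such b, the remaining basis elements (now univariate) give the rest of the solution.
  b = -3: the earlier basis element becomes a - 2 = 0, giving a = 2 — point (2, -3).
  b = 4: the earlier basis element becomes a - 2 = 0, giving a = 2 — point (2, 4).
This is the nonlinear analogue of row-reducing a linear system.

{(2, -3), (2, 4)}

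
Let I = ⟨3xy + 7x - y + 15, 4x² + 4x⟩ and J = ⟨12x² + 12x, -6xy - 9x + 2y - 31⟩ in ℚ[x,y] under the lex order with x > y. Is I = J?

No, the ideals differ.

Since reduced Gröbner bases are canonical representatives of ideals under a given ordering, it suffices to compute and compare them.
Buchberger on the first generating set:
f_1 = 3xy + 7x - y + 15, LT = xy.
f_2 = 4x² + 4x, LT = x².

S(f_1,f_2): lcm = x²y. S = 7/3x² - 4/3xy + 5x.
  reduce S modulo (f_1, f_2):
  remainder 52/9x - 4/9y + 20/3 ≠ 0; add g_3 = 52/9x - 4/9y + 20/3 to the basis.

S(f_1,g_3): lcm = xy. S = 7/3x + 1/13y² - 58/39y + 5.
  reduce S modulo (f_1, f_2, g_3):
  remainder 1/13y² - 17/13y + 30/13 ≠ 0; add g_4 = 1/13y² - 17/13y + 30/13 to the basis.

The other S-polynomials (S(f_2,g_3), S(f_1,g_4), S(f_2,g_4), S(g_3,g_4)) all reduce to 0 modulo the current basis, so we have a Gröbner basis.
Inter-reduce: drop elements whose leading term is divisible by another's, tail-reduce, and make monic.
Reduced Gröbner basis: {x - 1/13y + 15/13, y² - 17y + 30}.

Buchberger on the second generating set:
h_1 = 12x² + 12x, LT = x².
h_2 = -6xy - 9x + 2y - 31, LT = xy.

S(h_1,h_2): lcm = x²y. S = -3/2x² + 4/3xy - 31/6x.
  reduce S modulo (h_1, h_2):
  remainder -17/3x + 4/9y - 62/9 ≠ 0; add k_3 = -17/3x + 4/9y - 62/9 to the basis.

S(h_2,k_3): lcm = xy. S = 3/2x + 4/51y² - 79/51y + 31/6.
  reduce S modulo (h_1, h_2, k_3):
  remainder 4/51y² - 73/51y + 341/102 ≠ 0; add k_4 = 4/51y² - 73/51y + 341/102 to the basis.

The other S-polynomials (S(h_1,k_3), S(h_1,k_4), S(h_2,k_4), S(k_3,k_4)) all reduce to 0 modulo the current basis, so we have a Gröbner basis.
Inter-reduce: drop elements whose leading term is divisible by another's, tail-reduce, and make monic.
Reduced Gröbner basis: {x - 4/51y + 62/51, y² - 73/4y + 341/8}.

The bases are distinct; the ideals are different.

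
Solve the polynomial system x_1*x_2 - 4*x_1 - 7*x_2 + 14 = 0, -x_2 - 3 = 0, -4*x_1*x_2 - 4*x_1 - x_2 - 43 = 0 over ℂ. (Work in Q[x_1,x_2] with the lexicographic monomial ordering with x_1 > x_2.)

Compute a lex Gröbner basis by Buchberger's algorithm.
f_1 = x_1*x_2 - 4*x_1 - 7*x_2 + 14, LT = x_1*x_2.
f_2 = -x_2 - 3, LT = x_2.
f_3 = -4*x_1*x_2 - 4*x_1 - x_2 - 43, LT = x_1*x_2.

S(f_1,f_2): lcm = x_1*x_2. S = -7*x_1 - 7*x_2 + 14.
  leading term x_1: no divisor's leading term divides it; move -7*x_1 to the remainder.
  leading term x_2: subtract (7)·f_2 from -7*x_2 + 14 → 35
  leading term 1: no divisor's leading term divides it; move 35 to the remainder.
  remainder -7*x_1 + 35 ≠ 0; add h_4 = -7*x_1 + 35 to the basis.

The other S-polynomials (S(f_1,f_3), S(f_2,f_3), S(f_1,h_4), S(f_2,h_4), S(f_3,h_4)) all reduce to 0 modulo the current basis, so we have a Gröbner basis.
Inter-reduce: drop elements whose leading term is divisible by another's, tail-reduce, and make monic.
Reduced Gröbner basis: {x_1 - 5, x_2 + 3}.

The lex basis is triangular: the last element involves only x_2. Solving x_2 + 3 = 0 gives x_2 ∈ {-3}; substituting each value into the earlier elements determines the remaining variables.
  x_2 = -3: the earlier basis element becomes x_1 - 5 = 0, giving x_1 = 5 — point (5, -3).

{(5, -3)}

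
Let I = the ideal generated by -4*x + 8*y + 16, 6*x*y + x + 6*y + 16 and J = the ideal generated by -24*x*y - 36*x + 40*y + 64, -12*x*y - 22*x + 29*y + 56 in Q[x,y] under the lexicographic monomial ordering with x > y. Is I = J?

Two ideals are equal iff their reduced Gröbner bases coincide (the reduced basis is unique for a fixed ordering).
Buchberger on the first generating set:
f_1 = -4*x + 8*y + 16, LT = x.
f_2 = 6*x*y + x + 6*y + 16, LT = x*y.

S(f_1,f_2): lcm = x*y. S = -1/6*x - 2*y**2 - 5*y - 8/3.
  leading term x: subtract (1/24)·f_1 from -1/6*x - 2*y**2 - 5*y - 8/3 → -2*y**2 - 16/3*y - 10/3
  leading term y**2: no divisor's leading term divides it; move -2*y**2 to the remainder.
  leading term y: no divisor's leading term divides it; move -16/3*y to the remainder.
  leading term 1: no divisor's leading term divides it; move -10/3 to the remainder.
  remainder -2*y**2 - 16/3*y - 10/3 ≠ 0; add g_3 = -2*y**2 - 16/3*y - 10/3 to the basis.

S(f_1,g_3): leading monomials are coprime, so the S-polynomial reduces to 0 (Buchberger's first criterion).
S(f_2,g_3): lcm = x*y**2. S = -5/2*x*y - 5/3*x + y**2 + 8/3*y.
  leading term x*y: subtract (5/8*y)·f_1 from -5/2*x*y - 5/3*x + y**2 + 8/3*y → -5/3*x - 4*y**2 - 22/3*y
  leading term x: subtract (5/12)·f_1 from -5/3*x - 4*y**2 - 22/3*y → -4*y**2 - 32/3*y - 20/3
  leading term y**2: subtract (2)·g_3 from -4*y**2 - 32/3*y - 20/3 → 0
  remainder 0.

Every S-polynomial of the final basis reduces to 0, so we have a Gröbner basis.
Inter-reduce: drop elements whose leading term is divisible by another's, tail-reduce, and make monic.
Reduced Gröbner basis: {x - 2*y - 4, y**2 + 8/3*y + 5/3}.

Buchberger on the second generating set:
h_1 = -24*x*y - 36*x + 40*y + 64, LT = x*y.
h_2 = -12*x*y - 22*x + 29*y + 56, LT = x*y.

S(h_1,h_2): lcm = x*y. S = -1/3*x + 3/4*y + 2.
  leading term x: no divisor's leading term divides it; move -1/3*x to the remainder.
  leading term y: no divisor's leading term divides it; move 3/4*y to the remainder.
  leading term 1: no divisor's leading term divides it; move 2 to the remainder.
  remainder -1/3*x + 3/4*y + 2 ≠ 0; add k_3 = -1/3*x + 3/4*y + 2 to the basis.

S(h_1,k_3): lcm = x*y. S = 3/2*x + 9/4*y**2 + 13/3*y - 8/3.
  leading term x: subtract (-9/2)·k_3 from 3/2*x + 9/4*y**2 + 13/3*y - 8/3 → 9/4*y**2 + 185/24*y + 19/3
  leading term y**2: no divisor's leading term divides it; move 9/4*y**2 to the remainder.
  leading term y: no divisor's leading term divides it; move 185/24*y to the remainder.
  leading term 1: no divisor's leading term divides it; move 19/3 to the remainder.
  remainder 9/4*y**2 + 185/24*y + 19/3 ≠ 0; add k_4 = 9/4*y**2 + 185/24*y + 19/3 to the basis.

S(h_2,k_3): lcm = x*y. S = 11/6*x + 9/4*y**2 + 43/12*y - 14/3.
  leading term x: subtract (-11/2)·k_3 from 11/6*x + 9/4*y**2 + 43/12*y - 14/3 → 9/4*y**2 + 185/24*y + 19/3
  leading term y**2: subtract (1)·k_4 from 9/4*y**2 + 185/24*y + 19/3 → 0
  remainder 0.

S(h_1,k_4): lcm = x*y**2. S = -52/27*x*y - 76/27*x - 5/3*y**2 - 8/3*y.
  leading term x*y: subtract (13/162)·h_1 from -52/27*x*y - 76/27*x - 5/3*y**2 - 8/3*y → 2/27*x - 5/3*y**2 - 476/81*y - 416/81
  leading term x: subtract (-2/9)·k_3 from 2/27*x - 5/3*y**2 - 476/81*y - 416/81 → -5/3*y**2 - 925/162*y - 380/81
  leading term y**2: subtract (-20/27)·k_4 from -5/3*y**2 - 925/162*y - 380/81 → 0
  remainder 0.

S(h_2,k_4): lcm = x*y**2. S = -43/27*x*y - 76/27*x - 29/12*y**2 - 14/3*y.
  leading term x*y: subtract (43/648)·h_1 from -43/27*x*y - 76/27*x - 29/12*y**2 - 14/3*y → -23/54*x - 29/12*y**2 - 593/81*y - 344/81
  leading term x: subtract (23/18)·k_3 from -23/54*x - 29/12*y**2 - 593/81*y - 344/81 → -29/12*y**2 - 5365/648*y - 551/81
  leading term y**2: subtract (-29/27)·k_4 from -29/12*y**2 - 5365/648*y - 551/81 → 0
  remainder 0.

S(k_3,k_4): leading monomials are coprime, so the S-polynomial reduces to 0 (Buchberger's first criterion).
Every S-polynomial of the final basis reduces to 0, so we have a Gröbner basis.
Inter-reduce: drop elements whose leading term is divisible by another's, tail-reduce, and make monic.
Reduced Gröbner basis: {x - 9/4*y - 6, y**2 + 185/54*y + 76/27}.

Since the reduced bases disagree, the two ideals are not the same.
The choice of monomial ordering does not affect the verdict — as long as both bases are computed under the same ordering, their equality decides ideal equality.

No, the ideals differ.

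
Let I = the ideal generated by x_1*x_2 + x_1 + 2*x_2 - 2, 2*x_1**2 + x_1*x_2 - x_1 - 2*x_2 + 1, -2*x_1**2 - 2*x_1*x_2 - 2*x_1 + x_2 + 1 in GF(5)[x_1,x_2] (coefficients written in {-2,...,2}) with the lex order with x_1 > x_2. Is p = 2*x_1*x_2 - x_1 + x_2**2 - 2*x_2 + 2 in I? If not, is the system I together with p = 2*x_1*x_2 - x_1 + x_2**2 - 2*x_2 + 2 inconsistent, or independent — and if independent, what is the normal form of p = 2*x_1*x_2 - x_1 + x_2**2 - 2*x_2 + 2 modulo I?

First compute the reduced Gröbner basis of I by Buchberger's algorithm.
f_1 = x_1*x_2 + x_1 + 2*x_2 - 2, LT = x_1*x_2.
f_2 = 2*x_1**2 + x_1*x_2 - x_1 - 2*x_2 + 1, LT = x_1**2.
f_3 = -2*x_1**2 - 2*x_1*x_2 - 2*x_1 + x_2 + 1, LT = x_1**2.

S(f_1,f_2): lcm = x_1**2*x_2. S = x_1**2 + 2*x_1*x_2**2 - 2*x_1 + x_2**2 + 2*x_2.
  leading term x_1**2: subtract (-2)·f_2 from x_1**2 + 2*x_1*x_2**2 - 2*x_1 + x_2**2 + 2*x_2 → 2*x_1*x_2**2 + 2*x_1*x_2 + x_1 + x_2**2 - 2*x_2 + 2
  leading term x_1*x_2**2: subtract (2*x_2)·f_1 from 2*x_1*x_2**2 + 2*x_1*x_2 + x_1 + x_2**2 - 2*x_2 + 2 → x_1 + 2*x_2**2 + 2*x_2 + 2
  leading term x_1: no divisor's leading term divides it; move x_1 to the remainder.
  leading term x_2**2: no divisor's leading term divides it; move 2*x_2**2 to the remainder.
  leading term x_2: no divisor's leading term divides it; move 2*x_2 to the remainder.
  leading term 1: no divisor's leading term divides it; move 2 to the remainder.
  remainder x_1 + 2*x_2**2 + 2*x_2 + 2 ≠ 0; add h_4 = x_1 + 2*x_2**2 + 2*x_2 + 2 to the basis.

S(f_1,f_3): lcm = x_1**2*x_2. S = x_1**2 - x_1*x_2**2 + x_1*x_2 - 2*x_1 - 2*x_2**2 - 2*x_2.
  leading term x_1**2: subtract (-2)·f_2 from x_1**2 - x_1*x_2**2 + x_1*x_2 - 2*x_1 - 2*x_2**2 - 2*x_2 → -x_1*x_2**2 - 2*x_1*x_2 + x_1 - 2*x_2**2 - x_2 + 2
  leading term x_1*x_2**2: subtract (-x_2)·f_1 from -x_1*x_2**2 - 2*x_1*x_2 + x_1 - 2*x_2**2 - x_2 + 2 → -x_1*x_2 + x_1 + 2*x_2 + 2
  leading term x_1*x_2: subtract (-1)·f_1 from -x_1*x_2 + x_1 + 2*x_2 + 2 → 2*x_1 - x_2
  leading term x_1: subtract (2)·h_4 from 2*x_1 - x_2 → x_2**2 + 1
  leading term x_2**2: no divisor's leading term divides it; move x_2**2 to the remainder.
  leading term 1: no divisor's leading term divides it; move 1 to the remainder.
  remainder x_2**2 + 1 ≠ 0; add h_5 = x_2**2 + 1 to the basis.

The other S-polynomials (S(f_2,f_3), S(f_1,h_4), S(f_2,h_4), S(f_3,h_4), S(f_1,h_5), S(f_2,h_5), S(f_3,h_5), S(h_4,h_5)) all reduce to 0 modulo the current basis, so we have a Gröbner basis.
Inter-reduce: drop elements whose leading term is divisible by another's, tail-reduce, and make monic.
Reduced Gröbner basis: {x_1 + 2*x_2, x_2**2 + 1}.
Label its elements g_1 = x_1 + 2*x_2, g_2 = x_2**2 + 1.

Reduce p = 2*x_1*x_2 - x_1 + x_2**2 - 2*x_2 + 2 modulo G:
  leading term x_1*x_2: subtract (2*x_2)·g_1 from 2*x_1*x_2 - x_1 + x_2**2 - 2*x_2 + 2 → -x_1 + 2*x_2**2 - 2*x_2 + 2
  leading term x_1: subtract (-1)·g_1 from -x_1 + 2*x_2**2 - 2*x_2 + 2 → 2*x_2**2 + 2
  leading term x_2**2: subtract (2)·g_2 from 2*x_2**2 + 2 → 0
  normal form = 0.
Since the normal form is 0, p ∈ I.

Ideal membership is decidable via reduction modulo a Gröbner basis.

2*x_1*x_2 - x_1 + x_2**2 - 2*x_2 + 2 lies in I (it reduces to 0).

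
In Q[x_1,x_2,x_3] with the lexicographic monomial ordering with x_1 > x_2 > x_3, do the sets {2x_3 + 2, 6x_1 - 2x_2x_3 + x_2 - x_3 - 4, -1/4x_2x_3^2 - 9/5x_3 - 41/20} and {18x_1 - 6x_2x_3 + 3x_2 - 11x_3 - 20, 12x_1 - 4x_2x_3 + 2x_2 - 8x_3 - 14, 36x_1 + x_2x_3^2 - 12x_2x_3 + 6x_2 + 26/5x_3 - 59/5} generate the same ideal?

Yes, the ideals are equal.

Since reduced Gröbner bases are canonical representatives of ideals under a given ordering, it suffices to compute and compare them.
Buchberger on the first generating set:
f_1 = 2x_3 + 2, LT = x_3.
f_2 = 6x_1 - 2x_2x_3 + x_2 - x_3 - 4, LT = x_1.
f_3 = -1/4x_2x_3^2 - 9/5x_3 - 41/20, LT = x_2x_3^2.

S(f_1,f_3): lcm = x_2x_3^2. S = x_2x_3 - 36/5x_3 - 41/5.
  leading term x_2x_3: subtract (1/2x_2)·f_1 from x_2x_3 - 36/5x_3 - 41/5 → -x_2 - 36/5x_3 - 41/5
  leading term x_2: no divisor's leading term divides it; move -x_2 to the remainder.
  leading term x_3: subtract (-18/5)·f_1 from -36/5x_3 - 41/5 → -1
  leading term 1: no divisor's leading term divides it; move -1 to the remainder.
  remainder -x_2 - 1 ≠ 0; add g_4 = -x_2 - 1 to the basis.

The other S-polynomials (S(f_1,f_2), S(f_2,f_3), S(f_1,g_4), S(f_2,g_4), S(f_3,g_4)) all reduce to 0 modulo the current basis, so we have a Gröbner basis.
Inter-reduce: drop elements whose leading term is divisible by another's, tail-reduce, and make monic.
Reduced Gröbner basis: {x_1 - 1, x_2 + 1, x_3 + 1}.

Buchberger on the second generating set:
h_1 = 18x_1 - 6x_2x_3 + 3x_2 - 11x_3 - 20, LT = x_1.
h_2 = 12x_1 - 4x_2x_3 + 2x_2 - 8x_3 - 14, LT = x_1.
h_3 = 36x_1 + x_2x_3^2 - 12x_2x_3 + 6x_2 + 26/5x_3 - 59/5, LT = x_1.

S(h_1,h_2): lcm = x_1. S = 1/18x_3 + 1/18.
  leading term x_3: no divisor's leading term divides it; move 1/18x_3 to the remainder.
  leading term 1: no divisor's leading term divides it; move 1/18 to the remainder.
  remainder 1/18x_3 + 1/18 ≠ 0; add k_4 = 1/18x_3 + 1/18 to the basis.

S(h_1,h_3): lcm = x_1. S = -1/36x_2x_3^2 - 34/45x_3 - 47/60.
  leading term x_2x_3^2: subtract (-1/2x_2x_3)·k_4 from -1/36x_2x_3^2 - 34/45x_3 - 47/60 → 1/36x_2x_3 - 34/45x_3 - 47/60
  leading term x_2x_3: subtract (1/2x_2)·k_4 from 1/36x_2x_3 - 34/45x_3 - 47/60 → -1/36x_2 - 34/45x_3 - 47/60
  leading term x_2: no divisor's leading term divides it; move -1/36x_2 to the remainder.
  leading term x_3: subtract (-68/5)·k_4 from -34/45x_3 - 47/60 → -1/36
  leading term 1: no divisor's leading term divides it; move -1/36 to the remainder.
  remainder -1/36x_2 - 1/36 ≠ 0; add k_5 = -1/36x_2 - 1/36 to the basis.

The other S-polynomials (S(h_2,h_3), S(h_1,k_4), S(h_2,k_4), S(h_3,k_4), S(h_1,k_5), S(h_2,k_5), S(h_3,k_5), S(k_4,k_5)) all reduce to 0 modulo the current basis, so we have a Gröbner basis.
Inter-reduce: drop elements whose leading term is divisible by another's, tail-reduce, and make monic.
Reduced Gröbner basis: {x_1 - 1, x_2 + 1, x_3 + 1}.

The two bases agree; hence the ideals are identical.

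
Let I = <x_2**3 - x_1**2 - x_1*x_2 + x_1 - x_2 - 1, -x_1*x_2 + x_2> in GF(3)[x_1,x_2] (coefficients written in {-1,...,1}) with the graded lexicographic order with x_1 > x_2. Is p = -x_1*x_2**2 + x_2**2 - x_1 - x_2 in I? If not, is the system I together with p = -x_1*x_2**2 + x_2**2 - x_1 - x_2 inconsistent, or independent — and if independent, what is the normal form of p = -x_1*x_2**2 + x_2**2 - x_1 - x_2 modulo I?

-x_1*x_2**2 + x_2**2 - x_1 - x_2 is independent of I; its normal form modulo I is -x_1 - x_2.

First compute the reduced Gröbner basis of I by Buchberger's algorithm.
f_1 = x_2**3 - x_1**2 - x_1*x_2 + x_1 - x_2 - 1, LT = x_2**3.
f_2 = -x_1*x_2 + x_2, LT = x_1*x_2.

S(f_1,f_2): lcm = x_1*x_2**3. S = -x_1**3 - x_1**2*x_2 + x_2**3 + x_1**2 - x_1*x_2 - x_1.
  reduce S modulo (f_1, f_2):
  remainder -x_1**3 - x_1**2 + x_1 + 1 ≠ 0; add h_3 = -x_1**3 - x_1**2 + x_1 + 1 to the basis.

The other S-polynomials (S(f_1,h_3), S(f_2,h_3)) all reduce to 0 modulo the current basis, so we have a Gröbner basis.
Inter-reduce: drop elements whose leading term is divisible by another's, tail-reduce, and make monic.
Reduced Gröbner basis: {x_1**3 + x_1**2 - x_1 - 1, x_2**3 - x_1**2 + x_1 + x_2 - 1, x_1*x_2 - x_2}.
Label its elements g_1 = x_1**3 + x_1**2 - x_1 - 1, g_2 = x_2**3 - x_1**2 + x_1 + x_2 - 1, g_3 = x_1*x_2 - x_2.

Reduce p = -x_1*x_2**2 + x_2**2 - x_1 - x_2 modulo G:
  leading term x_1*x_2**2: subtract (-x_2)·g_3 from -x_1*x_2**2 + x_2**2 - x_1 - x_2 → -x_1 - x_2
  leading term x_1: no divisor's leading term divides it; move -x_1 to the remainder.
  leading term x_2: no divisor's leading term divides it; move -x_2 to the remainder.
  normal form = -x_1 - x_2.
The normal form is nonzero, so p ∉ I. Since p minus its normal form lies in I, I + (p) = I + (r) where r = -x_1 - x_2; decide whether this ideal is the whole ring.
Run Buchberger on G together with r (pairs among the g_i already reduce to 0 since G is a Gröbner basis):
g_1 = x_1**3 + x_1**2 - x_1 - 1, LT = x_1**3.
g_2 = x_2**3 - x_1**2 + x_1 + x_2 - 1, LT = x_2**3.
g_3 = x_1*x_2 - x_2, LT = x_1*x_2.
r = -x_1 - x_2, LT = x_1.

S(g_1,r): lcm = x_1**3. S = -x_1**2*x_2 + x_1**2 - x_1 - 1.
  reduce S modulo (g_1, g_2, g_3, r):
  remainder -x_2 - 1 ≠ 0; add m_5 = -x_2 - 1 to the basis.

The other S-polynomials (S(g_1,g_2), S(g_1,g_3), S(g_2,g_3), S(g_2,r), S(g_3,r), S(g_1,m_5), S(g_2,m_5), S(g_3,m_5), S(r,m_5)) all reduce to 0 modulo the current basis, so we have a Gröbner basis.
Inter-reduce: drop elements whose leading term is divisible by another's, tail-reduce, and make monic.
Reduced Gröbner basis: {x_1 - 1, x_2 + 1}.
The reduced Gröbner basis of I + (p) is {x_1 - 1, x_2 + 1} ≠ {1}, a proper ideal, so the enlarged system stays consistent: p is independent of I, with normal form -x_1 - x_2.

The remainder on division by a Gröbner basis is unique — it is the normal form.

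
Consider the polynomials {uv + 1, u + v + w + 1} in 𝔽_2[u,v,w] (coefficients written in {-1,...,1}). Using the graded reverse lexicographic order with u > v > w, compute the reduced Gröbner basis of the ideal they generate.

G = {v² + vw + v + 1, u + v + w + 1}

f_1 = uv + 1, LT = uv.
f_2 = u + v + w + 1, LT = u.

S(f_1,f_2): lcm = uv. S = v² + vw + v + 1.
  leading term v²: no divisor's leading term divides it; move v² to the remainder.
  leading term vw: no divisor's leading term divides it; move vw to the remainder.
  leading term v: no divisor's leading term divides it; move v to the remainder.
  leading term 1: no divisor's leading term divides it; move 1 to the remainder.
  remainder v² + vw + v + 1 ≠ 0; add g_3 = v² + vw + v + 1 to the basis.

The other S-polynomials (S(f_1,g_3), S(f_2,g_3)) all reduce to 0 modulo the current basis, so we have a Gröbner basis.
Inter-reduce: drop elements whose leading term is divisible by another's, tail-reduce, and make monic.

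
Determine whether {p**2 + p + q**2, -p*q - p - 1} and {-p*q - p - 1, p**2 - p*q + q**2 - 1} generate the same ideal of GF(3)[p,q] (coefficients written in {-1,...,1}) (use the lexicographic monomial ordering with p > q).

Yes, the ideals are equal.

Equality of ideals is decidable: compute both reduced Gröbner bases (unique for the ordering) and check whether they agree.
Buchberger on the first generating set:
f_1 = p**2 + p + q**2, LT = p**2.
f_2 = -p*q - p - 1, LT = p*q.

S(f_1,f_2): lcm = p**2*q. S = -p**2 + p*q - p + q**3.
  leading term p**2: subtract (-1)·f_1 from -p**2 + p*q - p + q**3 → p*q + q**3 + q**2
  leading term p*q: subtract (-1)·f_2 from p*q + q**3 + q**2 → -p + q**3 + q**2 - 1
  leading term p: no divisor's leading term divides it; move -p to the remainder.
  leading term q**3: no divisor's leading term divides it; move q**3 to the remainder.
  leading term q**2: no divisor's leading term divides it; move q**2 to the remainder.
  leading term 1: no divisor's leading term divides it; move -1 to the remainder.
  remainder -p + q**3 + q**2 - 1 ≠ 0; add g_3 = -p + q**3 + q**2 - 1 to the basis.

S(f_2,g_3): lcm = p*q. S = p + q**4 + q**3 - q + 1.
  leading term p: subtract (-1)·g_3 from p + q**4 + q**3 - q + 1 → q**4 - q**3 + q**2 - q
  leading term q**4: no divisor's leading term divides it; move q**4 to the remainder.
  leading term q**3: no divisor's leading term divides it; move -q**3 to the remainder.
  leading term q**2: no divisor's leading term divides it; move q**2 to the remainder.
  leading term q: no divisor's leading term divides it; move -q to the remainder.
  remainder q**4 - q**3 + q**2 - q ≠ 0; add g_4 = q**4 - q**3 + q**2 - q to the basis.

The other S-polynomials (S(f_1,g_3), S(f_1,g_4), S(f_2,g_4), S(g_3,g_4)) all reduce to 0 modulo the current basis, so we have a Gröbner basis.
Inter-reduce: drop elements whose leading term is divisible by another's, tail-reduce, and make monic.
Reduced Gröbner basis: {p - q**3 - q**2 + 1, q**4 - q**3 + q**2 - q}.

Buchberger on the second generating set:
h_1 = -p*q - p - 1, LT = p*q.
h_2 = p**2 - p*q + q**2 - 1, LT = p**2.

S(h_1,h_2): lcm = p**2*q. S = p**2 + p*q**2 + p - q**3 + q.
  leading term p**2: subtract (1)·h_2 from p**2 + p*q**2 + p - q**3 + q → p*q**2 + p*q + p - q**3 - q**2 + q + 1
  leading term p*q**2: subtract (-q)·h_1 from p*q**2 + p*q + p - q**3 - q**2 + q + 1 → p - q**3 - q**2 + 1
  leading term p: no divisor's leading term divides it; move p to the remainder.
  leading term q**3: no divisor's leading term divides it; move -q**3 to the remainder.
  leading term q**2: no divisor's leading term divides it; move -q**2 to the remainder.
  leading term 1: no divisor's leading term divides it; move 1 to the remainder.
  remainder p - q**3 - q**2 + 1 ≠ 0; add k_3 = p - q**3 - q**2 + 1 to the basis.

S(h_1,k_3): lcm = p*q. S = p + q**4 + q**3 - q + 1.
  leading term p: subtract (1)·k_3 from p + q**4 + q**3 - q + 1 → q**4 - q**3 + q**2 - q
  leading term q**4: no divisor's leading term divides it; move q**4 to the remainder.
  leading term q**3: no divisor's leading term divides it; move -q**3 to the remainder.
  leading term q**2: no divisor's leading term divides it; move q**2 to the remainder.
  leading term q: no divisor's leading term divides it; move -q to the remainder.
  remainder q**4 - q**3 + q**2 - q ≠ 0; add k_4 = q**4 - q**3 + q**2 - q to the basis.

The other S-polynomials (S(h_2,k_3), S(h_1,k_4), S(h_2,k_4), S(k_3,k_4)) all reduce to 0 modulo the current basis, so we have a Gröbner basis.
Inter-reduce: drop elements whose leading term is divisible by another's, tail-reduce, and make monic.
Reduced Gröbner basis: {p - q**3 - q**2 + 1, q**4 - q**3 + q**2 - q}.

The two bases agree; hence the ideals are identical.
The same test decides containment: I ⊆ J iff every generator of I reduces to 0 modulo a Gröbner basis of J.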